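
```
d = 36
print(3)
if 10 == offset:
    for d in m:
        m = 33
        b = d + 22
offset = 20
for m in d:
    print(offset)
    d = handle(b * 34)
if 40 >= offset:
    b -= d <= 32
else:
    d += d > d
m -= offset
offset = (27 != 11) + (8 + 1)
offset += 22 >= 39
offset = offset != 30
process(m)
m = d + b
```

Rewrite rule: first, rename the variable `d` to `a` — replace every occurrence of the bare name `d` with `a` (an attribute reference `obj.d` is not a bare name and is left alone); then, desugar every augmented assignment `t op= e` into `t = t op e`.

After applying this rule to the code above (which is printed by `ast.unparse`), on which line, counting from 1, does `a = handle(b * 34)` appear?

10

Transformed code:
a = 36
print(3)
if 10 == offset:
    for a in m:
        m = 33
        b = a + 22
offset = 20
for m in a:
    print(offset)
    a = handle(b * 34)
if 40 >= offset:
    b = b - (a <= 32)
else:
    a = a + (a > a)
m = m - offset
offset = (27 != 11) + (8 + 1)
offset = offset + (22 >= 39)
offset = offset != 30
process(m)
m = a + b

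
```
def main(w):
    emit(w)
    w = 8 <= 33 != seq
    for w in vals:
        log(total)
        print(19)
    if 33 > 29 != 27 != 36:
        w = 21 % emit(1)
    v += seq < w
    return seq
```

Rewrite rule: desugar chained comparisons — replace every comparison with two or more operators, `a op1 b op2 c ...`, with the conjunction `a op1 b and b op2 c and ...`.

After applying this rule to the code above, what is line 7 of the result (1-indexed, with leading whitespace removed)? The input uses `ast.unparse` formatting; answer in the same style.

Transformed code:
def main(w):
    emit(w)
    w = 8 <= 33 and 33 != seq
    for w in vals:
        log(total)
        print(19)
    if 33 > 29 and 29 != 27 and (27 != 36):
        w = 21 % emit(1)
    v += seq < w
    return seq

if 33 > 29 and 29 != 27 and (27 != 36):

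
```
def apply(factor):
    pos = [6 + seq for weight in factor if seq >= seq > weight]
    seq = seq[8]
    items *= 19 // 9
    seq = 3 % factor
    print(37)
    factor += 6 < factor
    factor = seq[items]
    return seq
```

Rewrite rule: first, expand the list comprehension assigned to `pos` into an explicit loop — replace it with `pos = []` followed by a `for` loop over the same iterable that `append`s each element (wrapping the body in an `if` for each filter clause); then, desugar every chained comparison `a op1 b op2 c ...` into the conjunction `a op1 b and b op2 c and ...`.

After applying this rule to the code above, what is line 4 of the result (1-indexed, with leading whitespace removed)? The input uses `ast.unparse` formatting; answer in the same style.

if seq >= seq and seq > weight:

Transformed code:
def apply(factor):
    pos = []
    for weight in factor:
        if seq >= seq and seq > weight:
            pos.append(6 + seq)
    seq = seq[8]
    items *= 19 // 9
    seq = 3 % factor
    print(37)
    factor += 6 < factor
    factor = seq[items]
    return seq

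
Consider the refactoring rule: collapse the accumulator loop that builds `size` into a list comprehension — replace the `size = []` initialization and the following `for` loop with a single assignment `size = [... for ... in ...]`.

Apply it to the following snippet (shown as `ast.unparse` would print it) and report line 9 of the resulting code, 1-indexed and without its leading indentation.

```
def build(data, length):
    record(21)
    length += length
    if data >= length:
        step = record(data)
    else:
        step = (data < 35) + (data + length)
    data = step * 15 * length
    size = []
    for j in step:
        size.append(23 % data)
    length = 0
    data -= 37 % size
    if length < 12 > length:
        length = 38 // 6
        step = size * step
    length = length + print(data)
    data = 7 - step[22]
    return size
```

size = [23 % data for j in step]

Transformed code:
def build(data, length):
    record(21)
    length += length
    if data >= length:
        step = record(data)
    else:
        step = (data < 35) + (data + length)
    data = step * 15 * length
    size = [23 % data for j in step]
    length = 0
    data -= 37 % size
    if length < 12 > length:
        length = 38 // 6
        step = size * step
    length = length + print(data)
    data = 7 - step[22]
    return size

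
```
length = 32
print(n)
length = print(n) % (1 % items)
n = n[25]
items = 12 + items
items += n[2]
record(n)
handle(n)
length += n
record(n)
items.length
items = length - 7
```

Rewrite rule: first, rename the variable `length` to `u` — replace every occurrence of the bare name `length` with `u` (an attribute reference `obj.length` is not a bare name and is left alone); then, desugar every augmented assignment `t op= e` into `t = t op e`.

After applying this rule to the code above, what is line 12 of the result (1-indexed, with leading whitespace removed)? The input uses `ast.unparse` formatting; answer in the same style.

Transformed code:
u = 32
print(n)
u = print(n) % (1 % items)
n = n[25]
items = 12 + items
items = items + n[2]
record(n)
handle(n)
u = u + n
record(n)
items.length
items = u - 7

items = u - 7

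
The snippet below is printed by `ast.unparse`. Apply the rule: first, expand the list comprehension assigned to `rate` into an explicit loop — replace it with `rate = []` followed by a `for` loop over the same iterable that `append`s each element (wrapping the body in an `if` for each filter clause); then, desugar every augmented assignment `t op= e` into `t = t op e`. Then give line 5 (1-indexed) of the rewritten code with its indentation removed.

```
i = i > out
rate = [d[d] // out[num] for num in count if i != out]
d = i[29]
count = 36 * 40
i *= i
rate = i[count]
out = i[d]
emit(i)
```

rate.append(d[d] // out[num])

Transformed code:
i = i > out
rate = []
for num in count:
    if i != out:
        rate.append(d[d] // out[num])
d = i[29]
count = 36 * 40
i = i * i
rate = i[count]
out = i[d]
emit(i)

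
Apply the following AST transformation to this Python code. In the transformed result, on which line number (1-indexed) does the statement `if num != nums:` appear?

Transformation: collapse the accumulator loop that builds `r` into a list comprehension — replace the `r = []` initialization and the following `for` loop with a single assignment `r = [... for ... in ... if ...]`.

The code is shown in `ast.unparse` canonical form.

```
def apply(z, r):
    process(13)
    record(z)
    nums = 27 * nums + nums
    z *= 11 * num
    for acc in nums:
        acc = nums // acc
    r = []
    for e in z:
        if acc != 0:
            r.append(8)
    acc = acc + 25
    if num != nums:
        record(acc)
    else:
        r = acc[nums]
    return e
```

10

Transformed code:
def apply(z, r):
    process(13)
    record(z)
    nums = 27 * nums + nums
    z *= 11 * num
    for acc in nums:
        acc = nums // acc
    r = [8 for e in z if acc != 0]
    acc = acc + 25
    if num != nums:
        record(acc)
    else:
        r = acc[nums]
    return e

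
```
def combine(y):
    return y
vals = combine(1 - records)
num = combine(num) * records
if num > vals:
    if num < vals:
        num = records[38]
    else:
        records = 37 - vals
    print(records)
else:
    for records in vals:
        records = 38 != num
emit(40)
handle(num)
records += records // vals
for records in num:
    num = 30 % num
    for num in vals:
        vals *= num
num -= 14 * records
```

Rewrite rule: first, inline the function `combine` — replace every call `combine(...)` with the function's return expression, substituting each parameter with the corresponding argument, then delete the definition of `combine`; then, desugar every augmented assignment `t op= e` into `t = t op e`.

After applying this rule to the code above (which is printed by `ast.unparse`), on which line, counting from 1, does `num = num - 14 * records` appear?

19

Transformed code:
vals = 1 - records
num = num * records
if num > vals:
    if num < vals:
        num = records[38]
    else:
        records = 37 - vals
    print(records)
else:
    for records in vals:
        records = 38 != num
emit(40)
handle(num)
records = records + records // vals
for records in num:
    num = 30 % num
    for num in vals:
        vals = vals * num
num = num - 14 * records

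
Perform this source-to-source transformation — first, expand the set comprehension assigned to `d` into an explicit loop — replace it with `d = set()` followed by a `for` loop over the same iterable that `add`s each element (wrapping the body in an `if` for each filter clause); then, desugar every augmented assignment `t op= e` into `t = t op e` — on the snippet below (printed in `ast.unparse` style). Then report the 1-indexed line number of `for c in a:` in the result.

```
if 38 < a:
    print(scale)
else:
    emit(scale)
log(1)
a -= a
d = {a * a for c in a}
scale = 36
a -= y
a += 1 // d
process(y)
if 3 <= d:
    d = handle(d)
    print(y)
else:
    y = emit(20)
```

8

Transformed code:
if 38 < a:
    print(scale)
else:
    emit(scale)
log(1)
a = a - a
d = set()
for c in a:
    d.add(a * a)
scale = 36
a = a - y
a = a + 1 // d
process(y)
if 3 <= d:
    d = handle(d)
    print(y)
else:
    y = emit(20)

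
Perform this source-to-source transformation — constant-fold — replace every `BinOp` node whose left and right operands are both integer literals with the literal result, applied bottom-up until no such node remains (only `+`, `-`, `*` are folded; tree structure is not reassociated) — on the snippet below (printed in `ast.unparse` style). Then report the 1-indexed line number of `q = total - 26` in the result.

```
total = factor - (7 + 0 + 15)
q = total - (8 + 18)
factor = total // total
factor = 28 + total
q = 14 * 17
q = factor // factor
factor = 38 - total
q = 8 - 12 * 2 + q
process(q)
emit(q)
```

2

Transformed code:
total = factor - 22
q = total - 26
factor = total // total
factor = 28 + total
q = 238
q = factor // factor
factor = 38 - total
q = -16 + q
process(q)
emit(q)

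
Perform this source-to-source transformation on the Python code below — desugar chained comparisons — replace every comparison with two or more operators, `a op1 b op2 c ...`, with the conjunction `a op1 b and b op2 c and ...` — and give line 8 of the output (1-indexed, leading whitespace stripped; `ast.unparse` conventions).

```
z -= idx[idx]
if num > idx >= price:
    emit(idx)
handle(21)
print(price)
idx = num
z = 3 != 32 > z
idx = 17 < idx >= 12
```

Transformed code:
z -= idx[idx]
if num > idx and idx >= price:
    emit(idx)
handle(21)
print(price)
idx = num
z = 3 != 32 and 32 > z
idx = 17 < idx and idx >= 12

idx = 17 < idx and idx >= 12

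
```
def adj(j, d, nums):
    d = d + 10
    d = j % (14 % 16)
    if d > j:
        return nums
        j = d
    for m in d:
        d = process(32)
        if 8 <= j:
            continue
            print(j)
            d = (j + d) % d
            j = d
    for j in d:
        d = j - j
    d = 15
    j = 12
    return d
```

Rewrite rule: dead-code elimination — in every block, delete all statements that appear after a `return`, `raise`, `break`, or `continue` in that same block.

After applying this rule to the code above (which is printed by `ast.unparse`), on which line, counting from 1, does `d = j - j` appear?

11

Transformed code:
def adj(j, d, nums):
    d = d + 10
    d = j % (14 % 16)
    if d > j:
        return nums
    for m in d:
        d = process(32)
        if 8 <= j:
            continue
    for j in d:
        d = j - j
    d = 15
    j = 12
    return d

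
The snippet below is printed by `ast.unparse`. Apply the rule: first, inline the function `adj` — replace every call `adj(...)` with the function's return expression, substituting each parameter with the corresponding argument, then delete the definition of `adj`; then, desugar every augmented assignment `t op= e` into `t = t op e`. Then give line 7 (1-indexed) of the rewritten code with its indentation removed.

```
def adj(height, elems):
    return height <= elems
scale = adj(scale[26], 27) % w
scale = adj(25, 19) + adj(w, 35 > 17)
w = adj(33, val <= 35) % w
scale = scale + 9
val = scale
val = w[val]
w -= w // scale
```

w = w - w // scale

Transformed code:
scale = (scale[26] <= 27) % w
scale = (25 <= 19) + (w <= (35 > 17))
w = (33 <= (val <= 35)) % w
scale = scale + 9
val = scale
val = w[val]
w = w - w // scale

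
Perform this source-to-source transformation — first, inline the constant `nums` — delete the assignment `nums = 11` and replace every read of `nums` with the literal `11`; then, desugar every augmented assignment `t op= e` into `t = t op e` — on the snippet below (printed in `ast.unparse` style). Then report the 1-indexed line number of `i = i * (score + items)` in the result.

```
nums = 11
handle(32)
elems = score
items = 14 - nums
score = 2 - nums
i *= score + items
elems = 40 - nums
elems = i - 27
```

Transformed code:
handle(32)
elems = score
items = 14 - 11
score = 2 - 11
i = i * (score + items)
elems = 40 - 11
elems = i - 27

5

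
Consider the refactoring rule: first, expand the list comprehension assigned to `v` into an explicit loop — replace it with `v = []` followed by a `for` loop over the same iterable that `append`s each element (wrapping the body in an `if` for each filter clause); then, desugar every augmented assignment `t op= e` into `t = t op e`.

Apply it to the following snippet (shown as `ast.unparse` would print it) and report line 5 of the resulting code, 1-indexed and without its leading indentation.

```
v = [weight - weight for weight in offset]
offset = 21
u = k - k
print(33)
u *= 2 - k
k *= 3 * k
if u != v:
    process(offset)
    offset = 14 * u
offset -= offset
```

Transformed code:
v = []
for weight in offset:
    v.append(weight - weight)
offset = 21
u = k - k
print(33)
u = u * (2 - k)
k = k * (3 * k)
if u != v:
    process(offset)
    offset = 14 * u
offset = offset - offset

u = k - k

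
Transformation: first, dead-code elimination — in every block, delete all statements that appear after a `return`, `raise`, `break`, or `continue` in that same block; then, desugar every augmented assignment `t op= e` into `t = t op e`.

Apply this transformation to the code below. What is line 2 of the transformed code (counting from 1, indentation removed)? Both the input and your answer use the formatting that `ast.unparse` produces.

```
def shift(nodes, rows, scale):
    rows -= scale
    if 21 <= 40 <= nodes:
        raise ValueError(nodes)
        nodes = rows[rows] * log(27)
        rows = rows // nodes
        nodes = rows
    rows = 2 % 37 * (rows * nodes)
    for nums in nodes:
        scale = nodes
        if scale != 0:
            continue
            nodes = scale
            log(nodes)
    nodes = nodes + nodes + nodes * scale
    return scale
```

Transformed code:
def shift(nodes, rows, scale):
    rows = rows - scale
    if 21 <= 40 <= nodes:
        raise ValueError(nodes)
    rows = 2 % 37 * (rows * nodes)
    for nums in nodes:
        scale = nodes
        if scale != 0:
            continue
    nodes = nodes + nodes + nodes * scale
    return scale

rows = rows - scale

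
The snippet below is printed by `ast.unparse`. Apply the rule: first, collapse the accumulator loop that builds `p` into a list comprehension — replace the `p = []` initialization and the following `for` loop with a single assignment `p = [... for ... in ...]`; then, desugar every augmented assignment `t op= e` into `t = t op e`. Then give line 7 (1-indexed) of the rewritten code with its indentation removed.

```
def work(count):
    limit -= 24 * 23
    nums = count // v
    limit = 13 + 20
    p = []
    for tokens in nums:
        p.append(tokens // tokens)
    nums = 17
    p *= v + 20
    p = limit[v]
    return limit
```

Transformed code:
def work(count):
    limit = limit - 24 * 23
    nums = count // v
    limit = 13 + 20
    p = [tokens // tokens for tokens in nums]
    nums = 17
    p = p * (v + 20)
    p = limit[v]
    return limit

p = p * (v + 20)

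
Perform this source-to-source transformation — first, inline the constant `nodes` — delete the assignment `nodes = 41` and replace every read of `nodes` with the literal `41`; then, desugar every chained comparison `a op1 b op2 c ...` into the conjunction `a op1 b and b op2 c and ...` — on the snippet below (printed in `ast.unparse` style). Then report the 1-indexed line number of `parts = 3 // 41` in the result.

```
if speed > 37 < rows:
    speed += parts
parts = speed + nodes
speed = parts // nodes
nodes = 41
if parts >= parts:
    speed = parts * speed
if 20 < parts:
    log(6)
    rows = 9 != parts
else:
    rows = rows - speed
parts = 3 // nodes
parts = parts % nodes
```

Transformed code:
if speed > 37 and 37 < rows:
    speed += parts
parts = speed + 41
speed = parts // 41
if parts >= parts:
    speed = parts * speed
if 20 < parts:
    log(6)
    rows = 9 != parts
else:
    rows = rows - speed
parts = 3 // 41
parts = parts % 41

12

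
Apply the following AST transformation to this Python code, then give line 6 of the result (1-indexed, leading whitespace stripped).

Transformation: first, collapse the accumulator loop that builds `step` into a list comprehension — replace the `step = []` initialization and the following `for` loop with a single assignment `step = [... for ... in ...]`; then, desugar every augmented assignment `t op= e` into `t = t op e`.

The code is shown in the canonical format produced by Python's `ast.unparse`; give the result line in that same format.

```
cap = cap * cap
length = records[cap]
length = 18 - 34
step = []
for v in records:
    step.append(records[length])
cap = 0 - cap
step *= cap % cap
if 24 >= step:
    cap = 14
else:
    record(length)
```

Transformed code:
cap = cap * cap
length = records[cap]
length = 18 - 34
step = [records[length] for v in records]
cap = 0 - cap
step = step * (cap % cap)
if 24 >= step:
    cap = 14
else:
    record(length)

step = step * (cap % cap)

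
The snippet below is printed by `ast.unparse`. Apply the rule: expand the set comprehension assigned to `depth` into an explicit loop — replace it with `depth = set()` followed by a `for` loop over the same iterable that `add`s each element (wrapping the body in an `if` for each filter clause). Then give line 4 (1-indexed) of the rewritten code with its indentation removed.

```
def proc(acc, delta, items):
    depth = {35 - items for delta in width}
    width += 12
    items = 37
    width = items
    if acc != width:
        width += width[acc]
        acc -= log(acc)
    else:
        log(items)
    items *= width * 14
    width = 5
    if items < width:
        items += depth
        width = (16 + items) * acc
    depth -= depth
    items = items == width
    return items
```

depth.add(35 - items)

Transformed code:
def proc(acc, delta, items):
    depth = set()
    for delta in width:
        depth.add(35 - items)
    width += 12
    items = 37
    width = items
    if acc != width:
        width += width[acc]
        acc -= log(acc)
    else:
        log(items)
    items *= width * 14
    width = 5
    if items < width:
        items += depth
        width = (16 + items) * acc
    depth -= depth
    items = items == width
    return items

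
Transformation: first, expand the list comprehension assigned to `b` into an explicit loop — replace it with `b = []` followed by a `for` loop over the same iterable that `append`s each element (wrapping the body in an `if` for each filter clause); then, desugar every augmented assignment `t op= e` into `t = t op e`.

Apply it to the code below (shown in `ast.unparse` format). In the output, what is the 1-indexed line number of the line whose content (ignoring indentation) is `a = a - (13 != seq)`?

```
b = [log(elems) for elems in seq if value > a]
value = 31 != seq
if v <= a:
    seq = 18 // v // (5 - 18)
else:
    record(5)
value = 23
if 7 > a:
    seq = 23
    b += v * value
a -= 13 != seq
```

Transformed code:
b = []
for elems in seq:
    if value > a:
        b.append(log(elems))
value = 31 != seq
if v <= a:
    seq = 18 // v // (5 - 18)
else:
    record(5)
value = 23
if 7 > a:
    seq = 23
    b = b + v * value
a = a - (13 != seq)

14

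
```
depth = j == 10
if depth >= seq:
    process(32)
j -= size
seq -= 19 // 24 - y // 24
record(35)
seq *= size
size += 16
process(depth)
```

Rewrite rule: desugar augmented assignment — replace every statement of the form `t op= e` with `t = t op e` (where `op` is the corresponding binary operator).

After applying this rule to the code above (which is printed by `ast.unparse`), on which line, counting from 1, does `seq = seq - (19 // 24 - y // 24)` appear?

Transformed code:
depth = j == 10
if depth >= seq:
    process(32)
j = j - size
seq = seq - (19 // 24 - y // 24)
record(35)
seq = seq * size
size = size + 16
process(depth)

5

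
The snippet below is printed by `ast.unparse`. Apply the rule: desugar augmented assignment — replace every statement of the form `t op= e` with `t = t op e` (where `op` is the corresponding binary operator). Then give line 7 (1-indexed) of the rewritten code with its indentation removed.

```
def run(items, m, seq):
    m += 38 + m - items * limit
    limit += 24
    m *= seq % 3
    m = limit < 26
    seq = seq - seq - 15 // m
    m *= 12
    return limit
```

m = m * 12

Transformed code:
def run(items, m, seq):
    m = m + (38 + m - items * limit)
    limit = limit + 24
    m = m * (seq % 3)
    m = limit < 26
    seq = seq - seq - 15 // m
    m = m * 12
    return limit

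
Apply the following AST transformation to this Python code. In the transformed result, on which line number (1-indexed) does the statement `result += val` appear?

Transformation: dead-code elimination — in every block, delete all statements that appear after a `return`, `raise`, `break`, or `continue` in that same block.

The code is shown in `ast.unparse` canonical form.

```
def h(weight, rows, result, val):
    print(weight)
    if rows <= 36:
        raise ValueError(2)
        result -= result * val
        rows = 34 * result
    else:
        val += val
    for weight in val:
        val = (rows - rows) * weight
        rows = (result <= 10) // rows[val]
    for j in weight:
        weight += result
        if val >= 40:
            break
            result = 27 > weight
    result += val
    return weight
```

Transformed code:
def h(weight, rows, result, val):
    print(weight)
    if rows <= 36:
        raise ValueError(2)
    else:
        val += val
    for weight in val:
        val = (rows - rows) * weight
        rows = (result <= 10) // rows[val]
    for j in weight:
        weight += result
        if val >= 40:
            break
    result += val
    return weight

14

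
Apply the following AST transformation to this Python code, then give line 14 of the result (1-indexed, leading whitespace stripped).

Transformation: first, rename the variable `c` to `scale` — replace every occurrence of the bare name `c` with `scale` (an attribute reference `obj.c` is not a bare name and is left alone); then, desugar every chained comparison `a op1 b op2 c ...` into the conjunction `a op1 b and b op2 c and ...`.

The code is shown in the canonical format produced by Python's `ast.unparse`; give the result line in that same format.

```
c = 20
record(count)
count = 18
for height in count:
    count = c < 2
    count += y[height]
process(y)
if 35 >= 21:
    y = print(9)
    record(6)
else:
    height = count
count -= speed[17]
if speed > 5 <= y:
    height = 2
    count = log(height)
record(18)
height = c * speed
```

if speed > 5 and 5 <= y:

Transformed code:
scale = 20
record(count)
count = 18
for height in count:
    count = scale < 2
    count += y[height]
process(y)
if 35 >= 21:
    y = print(9)
    record(6)
else:
    height = count
count -= speed[17]
if speed > 5 and 5 <= y:
    height = 2
    count = log(height)
record(18)
height = scale * speed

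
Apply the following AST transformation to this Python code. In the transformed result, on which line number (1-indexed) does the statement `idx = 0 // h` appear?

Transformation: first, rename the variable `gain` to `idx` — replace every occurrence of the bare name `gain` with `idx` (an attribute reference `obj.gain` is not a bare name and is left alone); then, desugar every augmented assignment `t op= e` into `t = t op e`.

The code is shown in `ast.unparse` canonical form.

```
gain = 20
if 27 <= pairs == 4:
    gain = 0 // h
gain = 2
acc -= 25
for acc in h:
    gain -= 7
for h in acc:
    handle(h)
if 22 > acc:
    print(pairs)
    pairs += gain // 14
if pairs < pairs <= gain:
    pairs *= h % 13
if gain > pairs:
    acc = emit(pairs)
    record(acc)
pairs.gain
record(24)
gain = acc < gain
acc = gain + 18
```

Transformed code:
idx = 20
if 27 <= pairs == 4:
    idx = 0 // h
idx = 2
acc = acc - 25
for acc in h:
    idx = idx - 7
for h in acc:
    handle(h)
if 22 > acc:
    print(pairs)
    pairs = pairs + idx // 14
if pairs < pairs <= idx:
    pairs = pairs * (h % 13)
if idx > pairs:
    acc = emit(pairs)
    record(acc)
pairs.gain
record(24)
idx = acc < idx
acc = idx + 18

3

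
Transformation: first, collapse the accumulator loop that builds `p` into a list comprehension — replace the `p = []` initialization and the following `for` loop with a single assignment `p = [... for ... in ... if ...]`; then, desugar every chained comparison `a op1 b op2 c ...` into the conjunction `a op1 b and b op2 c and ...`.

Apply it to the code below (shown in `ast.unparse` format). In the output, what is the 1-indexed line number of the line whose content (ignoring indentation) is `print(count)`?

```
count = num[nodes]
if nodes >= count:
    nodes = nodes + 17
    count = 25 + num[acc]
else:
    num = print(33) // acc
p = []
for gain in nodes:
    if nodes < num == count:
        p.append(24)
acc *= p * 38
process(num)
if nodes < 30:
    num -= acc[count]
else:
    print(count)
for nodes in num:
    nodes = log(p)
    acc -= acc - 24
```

13

Transformed code:
count = num[nodes]
if nodes >= count:
    nodes = nodes + 17
    count = 25 + num[acc]
else:
    num = print(33) // acc
p = [24 for gain in nodes if nodes < num and num == count]
acc *= p * 38
process(num)
if nodes < 30:
    num -= acc[count]
else:
    print(count)
for nodes in num:
    nodes = log(p)
    acc -= acc - 24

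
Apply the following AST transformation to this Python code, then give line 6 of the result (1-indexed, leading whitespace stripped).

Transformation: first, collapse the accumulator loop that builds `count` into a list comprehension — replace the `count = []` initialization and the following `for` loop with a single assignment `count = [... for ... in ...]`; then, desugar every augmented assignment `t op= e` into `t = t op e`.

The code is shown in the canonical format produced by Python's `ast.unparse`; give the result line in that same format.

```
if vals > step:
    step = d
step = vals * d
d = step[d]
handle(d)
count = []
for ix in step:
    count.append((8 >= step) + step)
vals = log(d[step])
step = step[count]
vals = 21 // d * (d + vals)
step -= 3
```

Transformed code:
if vals > step:
    step = d
step = vals * d
d = step[d]
handle(d)
count = [(8 >= step) + step for ix in step]
vals = log(d[step])
step = step[count]
vals = 21 // d * (d + vals)
step = step - 3

count = [(8 >= step) + step for ix in step]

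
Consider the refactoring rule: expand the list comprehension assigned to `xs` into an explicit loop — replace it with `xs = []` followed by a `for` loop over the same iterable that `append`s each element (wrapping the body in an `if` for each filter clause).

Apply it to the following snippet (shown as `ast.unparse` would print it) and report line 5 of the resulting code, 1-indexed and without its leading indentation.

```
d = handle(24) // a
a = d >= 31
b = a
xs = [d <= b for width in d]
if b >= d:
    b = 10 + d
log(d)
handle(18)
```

for width in d:

Transformed code:
d = handle(24) // a
a = d >= 31
b = a
xs = []
for width in d:
    xs.append(d <= b)
if b >= d:
    b = 10 + d
log(d)
handle(18)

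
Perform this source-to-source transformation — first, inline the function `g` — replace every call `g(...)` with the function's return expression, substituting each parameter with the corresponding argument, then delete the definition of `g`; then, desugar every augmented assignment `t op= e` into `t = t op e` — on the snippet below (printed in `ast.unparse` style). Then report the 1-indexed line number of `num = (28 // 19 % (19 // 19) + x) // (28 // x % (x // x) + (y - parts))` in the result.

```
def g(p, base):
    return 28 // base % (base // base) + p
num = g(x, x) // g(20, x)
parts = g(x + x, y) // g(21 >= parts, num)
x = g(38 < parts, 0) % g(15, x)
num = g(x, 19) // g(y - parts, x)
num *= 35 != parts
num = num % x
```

Transformed code:
num = (28 // x % (x // x) + x) // (28 // x % (x // x) + 20)
parts = (28 // y % (y // y) + (x + x)) // (28 // num % (num // num) + (21 >= parts))
x = (28 // 0 % (0 // 0) + (38 < parts)) % (28 // x % (x // x) + 15)
num = (28 // 19 % (19 // 19) + x) // (28 // x % (x // x) + (y - parts))
num = num * (35 != parts)
num = num % x

4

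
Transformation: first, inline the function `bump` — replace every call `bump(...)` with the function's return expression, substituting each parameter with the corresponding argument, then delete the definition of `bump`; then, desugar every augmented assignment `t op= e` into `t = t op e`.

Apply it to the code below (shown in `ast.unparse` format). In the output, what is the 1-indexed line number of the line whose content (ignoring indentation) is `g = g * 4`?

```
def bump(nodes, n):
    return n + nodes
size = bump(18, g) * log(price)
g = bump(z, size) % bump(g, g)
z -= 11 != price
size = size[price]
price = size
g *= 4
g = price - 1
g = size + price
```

Transformed code:
size = (g + 18) * log(price)
g = (size + z) % (g + g)
z = z - (11 != price)
size = size[price]
price = size
g = g * 4
g = price - 1
g = size + price

6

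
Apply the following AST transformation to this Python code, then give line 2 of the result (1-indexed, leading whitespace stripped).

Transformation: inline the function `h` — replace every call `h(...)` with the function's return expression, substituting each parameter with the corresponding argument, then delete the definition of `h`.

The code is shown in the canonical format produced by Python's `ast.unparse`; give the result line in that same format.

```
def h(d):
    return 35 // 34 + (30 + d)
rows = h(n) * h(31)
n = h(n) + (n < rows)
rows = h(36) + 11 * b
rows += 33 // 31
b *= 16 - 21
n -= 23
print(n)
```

n = 35 // 34 + (30 + n) + (n < rows)

Transformed code:
rows = (35 // 34 + (30 + n)) * (35 // 34 + (30 + 31))
n = 35 // 34 + (30 + n) + (n < rows)
rows = 35 // 34 + (30 + 36) + 11 * b
rows += 33 // 31
b *= 16 - 21
n -= 23
print(n)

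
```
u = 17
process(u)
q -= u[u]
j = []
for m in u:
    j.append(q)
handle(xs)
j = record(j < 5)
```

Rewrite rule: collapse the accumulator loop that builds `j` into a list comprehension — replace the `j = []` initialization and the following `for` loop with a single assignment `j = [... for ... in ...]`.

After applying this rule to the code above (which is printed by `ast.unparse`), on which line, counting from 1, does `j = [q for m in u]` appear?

Transformed code:
u = 17
process(u)
q -= u[u]
j = [q for m in u]
handle(xs)
j = record(j < 5)

4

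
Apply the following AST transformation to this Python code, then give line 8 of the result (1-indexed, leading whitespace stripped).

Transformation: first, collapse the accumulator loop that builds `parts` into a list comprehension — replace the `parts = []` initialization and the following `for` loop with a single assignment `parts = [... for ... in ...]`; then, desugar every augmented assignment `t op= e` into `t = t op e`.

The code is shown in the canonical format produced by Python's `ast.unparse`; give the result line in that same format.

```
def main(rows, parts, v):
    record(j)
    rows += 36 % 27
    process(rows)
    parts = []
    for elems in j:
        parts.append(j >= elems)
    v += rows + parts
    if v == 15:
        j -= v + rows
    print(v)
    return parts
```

j = j - (v + rows)

Transformed code:
def main(rows, parts, v):
    record(j)
    rows = rows + 36 % 27
    process(rows)
    parts = [j >= elems for elems in j]
    v = v + (rows + parts)
    if v == 15:
        j = j - (v + rows)
    print(v)
    return parts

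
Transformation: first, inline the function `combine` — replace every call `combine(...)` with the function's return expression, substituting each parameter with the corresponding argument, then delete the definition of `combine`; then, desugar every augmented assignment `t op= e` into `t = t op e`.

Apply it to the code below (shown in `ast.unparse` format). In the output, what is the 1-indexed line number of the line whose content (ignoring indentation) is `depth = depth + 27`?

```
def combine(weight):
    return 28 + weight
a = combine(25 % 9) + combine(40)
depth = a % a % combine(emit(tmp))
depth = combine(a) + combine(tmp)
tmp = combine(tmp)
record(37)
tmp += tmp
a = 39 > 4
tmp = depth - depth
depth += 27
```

Transformed code:
a = 28 + 25 % 9 + (28 + 40)
depth = a % a % (28 + emit(tmp))
depth = 28 + a + (28 + tmp)
tmp = 28 + tmp
record(37)
tmp = tmp + tmp
a = 39 > 4
tmp = depth - depth
depth = depth + 27

9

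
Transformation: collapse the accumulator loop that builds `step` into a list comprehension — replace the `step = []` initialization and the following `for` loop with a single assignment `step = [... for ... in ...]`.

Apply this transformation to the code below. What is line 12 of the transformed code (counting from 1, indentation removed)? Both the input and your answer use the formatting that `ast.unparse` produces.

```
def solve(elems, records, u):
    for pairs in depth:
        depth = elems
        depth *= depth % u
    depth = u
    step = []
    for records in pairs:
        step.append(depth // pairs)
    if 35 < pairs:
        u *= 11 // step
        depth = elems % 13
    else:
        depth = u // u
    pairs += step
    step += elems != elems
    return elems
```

Transformed code:
def solve(elems, records, u):
    for pairs in depth:
        depth = elems
        depth *= depth % u
    depth = u
    step = [depth // pairs for records in pairs]
    if 35 < pairs:
        u *= 11 // step
        depth = elems % 13
    else:
        depth = u // u
    pairs += step
    step += elems != elems
    return elems

pairs += step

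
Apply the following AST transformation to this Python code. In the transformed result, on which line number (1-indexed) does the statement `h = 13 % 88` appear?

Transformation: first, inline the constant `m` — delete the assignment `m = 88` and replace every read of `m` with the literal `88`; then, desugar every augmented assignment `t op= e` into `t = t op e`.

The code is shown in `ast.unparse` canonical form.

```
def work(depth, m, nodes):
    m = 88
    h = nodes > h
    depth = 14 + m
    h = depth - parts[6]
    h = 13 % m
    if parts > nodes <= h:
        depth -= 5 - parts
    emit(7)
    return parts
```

Transformed code:
def work(depth, m, nodes):
    h = nodes > h
    depth = 14 + 88
    h = depth - parts[6]
    h = 13 % 88
    if parts > nodes <= h:
        depth = depth - (5 - parts)
    emit(7)
    return parts

5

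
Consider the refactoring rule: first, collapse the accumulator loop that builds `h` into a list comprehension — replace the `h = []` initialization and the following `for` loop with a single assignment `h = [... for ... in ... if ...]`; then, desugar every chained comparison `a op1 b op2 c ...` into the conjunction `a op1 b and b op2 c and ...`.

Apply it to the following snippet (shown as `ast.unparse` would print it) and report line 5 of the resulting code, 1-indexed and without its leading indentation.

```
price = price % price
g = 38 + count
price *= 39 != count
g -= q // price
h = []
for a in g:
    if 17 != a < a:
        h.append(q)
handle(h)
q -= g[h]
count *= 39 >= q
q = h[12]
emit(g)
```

h = [q for a in g if 17 != a and a < a]

Transformed code:
price = price % price
g = 38 + count
price *= 39 != count
g -= q // price
h = [q for a in g if 17 != a and a < a]
handle(h)
q -= g[h]
count *= 39 >= q
q = h[12]
emit(g)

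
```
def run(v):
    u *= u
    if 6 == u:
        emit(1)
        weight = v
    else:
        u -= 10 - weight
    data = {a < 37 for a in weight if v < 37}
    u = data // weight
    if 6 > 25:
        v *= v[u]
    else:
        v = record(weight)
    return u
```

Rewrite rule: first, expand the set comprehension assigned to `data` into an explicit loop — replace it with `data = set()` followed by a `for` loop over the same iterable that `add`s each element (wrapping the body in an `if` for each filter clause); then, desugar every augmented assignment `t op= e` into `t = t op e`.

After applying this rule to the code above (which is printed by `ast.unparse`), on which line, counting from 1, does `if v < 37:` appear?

Transformed code:
def run(v):
    u = u * u
    if 6 == u:
        emit(1)
        weight = v
    else:
        u = u - (10 - weight)
    data = set()
    for a in weight:
        if v < 37:
            data.add(a < 37)
    u = data // weight
    if 6 > 25:
        v = v * v[u]
    else:
        v = record(weight)
    return u

10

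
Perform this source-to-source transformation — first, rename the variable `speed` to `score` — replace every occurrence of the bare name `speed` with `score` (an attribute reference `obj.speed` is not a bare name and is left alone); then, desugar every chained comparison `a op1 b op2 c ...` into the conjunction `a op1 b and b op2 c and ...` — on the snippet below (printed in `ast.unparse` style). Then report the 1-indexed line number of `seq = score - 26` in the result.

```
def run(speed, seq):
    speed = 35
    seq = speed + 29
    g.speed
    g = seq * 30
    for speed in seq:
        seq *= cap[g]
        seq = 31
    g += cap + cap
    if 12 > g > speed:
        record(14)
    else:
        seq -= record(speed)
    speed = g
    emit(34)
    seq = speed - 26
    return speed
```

16

Transformed code:
def run(score, seq):
    score = 35
    seq = score + 29
    g.speed
    g = seq * 30
    for score in seq:
        seq *= cap[g]
        seq = 31
    g += cap + cap
    if 12 > g and g > score:
        record(14)
    else:
        seq -= record(score)
    score = g
    emit(34)
    seq = score - 26
    return score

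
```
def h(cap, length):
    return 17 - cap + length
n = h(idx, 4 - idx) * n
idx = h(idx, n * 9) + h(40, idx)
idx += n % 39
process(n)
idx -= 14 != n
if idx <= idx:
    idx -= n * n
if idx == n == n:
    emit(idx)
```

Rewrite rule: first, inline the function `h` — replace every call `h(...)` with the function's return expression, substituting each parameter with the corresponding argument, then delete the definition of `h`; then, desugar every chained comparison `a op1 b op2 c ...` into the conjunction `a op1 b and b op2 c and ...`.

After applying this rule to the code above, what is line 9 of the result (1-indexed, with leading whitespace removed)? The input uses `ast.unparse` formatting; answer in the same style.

emit(idx)

Transformed code:
n = (17 - idx + (4 - idx)) * n
idx = 17 - idx + n * 9 + (17 - 40 + idx)
idx += n % 39
process(n)
idx -= 14 != n
if idx <= idx:
    idx -= n * n
if idx == n and n == n:
    emit(idx)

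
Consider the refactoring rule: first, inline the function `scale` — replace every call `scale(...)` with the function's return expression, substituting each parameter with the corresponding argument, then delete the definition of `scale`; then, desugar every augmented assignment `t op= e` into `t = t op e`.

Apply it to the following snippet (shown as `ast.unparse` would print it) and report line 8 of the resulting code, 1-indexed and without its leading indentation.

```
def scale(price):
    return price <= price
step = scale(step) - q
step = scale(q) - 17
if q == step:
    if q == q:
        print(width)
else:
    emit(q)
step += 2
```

Transformed code:
step = (step <= step) - q
step = (q <= q) - 17
if q == step:
    if q == q:
        print(width)
else:
    emit(q)
step = step + 2

step = step + 2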